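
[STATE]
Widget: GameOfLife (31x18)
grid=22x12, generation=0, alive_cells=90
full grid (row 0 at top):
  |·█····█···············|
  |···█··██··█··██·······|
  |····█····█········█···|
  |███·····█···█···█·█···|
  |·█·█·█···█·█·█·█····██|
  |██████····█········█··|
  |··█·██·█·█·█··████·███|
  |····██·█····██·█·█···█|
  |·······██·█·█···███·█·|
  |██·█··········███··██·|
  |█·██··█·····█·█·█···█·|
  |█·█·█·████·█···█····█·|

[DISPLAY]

Gen: 0                         
·█····█···············         
···█··██··█··██·······         
····█····█········█···         
███·····█···█···█·█···         
·█·█·█···█·█·█·█····██         
██████····█········█··         
··█·██·█·█·█··████·███         
····██·█····██·█·█···█         
·······██·█·█···███·█·         
██·█··········███··██·         
█·██··█·····█·█·█···█·         
█·█·█·████·█···█····█·         
                               
                               
                               
                               
                               


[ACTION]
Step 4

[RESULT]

Gen: 4                         
·····█················         
····█·················         
···█··█············██·         
███···█·····█·█···█···         
·█████·············██·         
··█·········█·█···█···         
··███·············█·█·         
·████············█··█·         
·███··········█···█·█·         
█·█··········███···█··         
·█··██······█···█··███         
···█·········███······         
                               
                               
                               
                               
                               


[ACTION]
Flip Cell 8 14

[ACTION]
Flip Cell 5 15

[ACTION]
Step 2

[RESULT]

Gen: 6                         
······················         
··████················         
·███·██···············         
█·██··█···········█···         
····███··········██···         
·····█················         
····················██         
····················██         
·············███··█·█·         
█·█·██·······███·██··█         
·██·██······█···█··███         
··█·█········███···██·         
                               
                               
                               
                               
                               


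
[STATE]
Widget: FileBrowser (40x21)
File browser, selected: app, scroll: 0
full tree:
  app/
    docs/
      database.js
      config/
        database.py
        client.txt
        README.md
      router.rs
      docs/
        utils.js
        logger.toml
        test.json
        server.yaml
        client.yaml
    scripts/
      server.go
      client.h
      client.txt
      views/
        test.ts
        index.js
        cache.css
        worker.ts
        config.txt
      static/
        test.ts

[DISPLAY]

> [-] app/                              
    [+] docs/                           
    [+] scripts/                        
                                        
                                        
                                        
                                        
                                        
                                        
                                        
                                        
                                        
                                        
                                        
                                        
                                        
                                        
                                        
                                        
                                        
                                        


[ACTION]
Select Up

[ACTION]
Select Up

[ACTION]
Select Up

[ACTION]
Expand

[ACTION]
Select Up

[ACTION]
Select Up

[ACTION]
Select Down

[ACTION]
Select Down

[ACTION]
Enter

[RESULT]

  [-] app/                              
    [+] docs/                           
  > [-] scripts/                        
      server.go                         
      client.h                          
      client.txt                        
      [+] views/                        
      [+] static/                       
                                        
                                        
                                        
                                        
                                        
                                        
                                        
                                        
                                        
                                        
                                        
                                        
                                        


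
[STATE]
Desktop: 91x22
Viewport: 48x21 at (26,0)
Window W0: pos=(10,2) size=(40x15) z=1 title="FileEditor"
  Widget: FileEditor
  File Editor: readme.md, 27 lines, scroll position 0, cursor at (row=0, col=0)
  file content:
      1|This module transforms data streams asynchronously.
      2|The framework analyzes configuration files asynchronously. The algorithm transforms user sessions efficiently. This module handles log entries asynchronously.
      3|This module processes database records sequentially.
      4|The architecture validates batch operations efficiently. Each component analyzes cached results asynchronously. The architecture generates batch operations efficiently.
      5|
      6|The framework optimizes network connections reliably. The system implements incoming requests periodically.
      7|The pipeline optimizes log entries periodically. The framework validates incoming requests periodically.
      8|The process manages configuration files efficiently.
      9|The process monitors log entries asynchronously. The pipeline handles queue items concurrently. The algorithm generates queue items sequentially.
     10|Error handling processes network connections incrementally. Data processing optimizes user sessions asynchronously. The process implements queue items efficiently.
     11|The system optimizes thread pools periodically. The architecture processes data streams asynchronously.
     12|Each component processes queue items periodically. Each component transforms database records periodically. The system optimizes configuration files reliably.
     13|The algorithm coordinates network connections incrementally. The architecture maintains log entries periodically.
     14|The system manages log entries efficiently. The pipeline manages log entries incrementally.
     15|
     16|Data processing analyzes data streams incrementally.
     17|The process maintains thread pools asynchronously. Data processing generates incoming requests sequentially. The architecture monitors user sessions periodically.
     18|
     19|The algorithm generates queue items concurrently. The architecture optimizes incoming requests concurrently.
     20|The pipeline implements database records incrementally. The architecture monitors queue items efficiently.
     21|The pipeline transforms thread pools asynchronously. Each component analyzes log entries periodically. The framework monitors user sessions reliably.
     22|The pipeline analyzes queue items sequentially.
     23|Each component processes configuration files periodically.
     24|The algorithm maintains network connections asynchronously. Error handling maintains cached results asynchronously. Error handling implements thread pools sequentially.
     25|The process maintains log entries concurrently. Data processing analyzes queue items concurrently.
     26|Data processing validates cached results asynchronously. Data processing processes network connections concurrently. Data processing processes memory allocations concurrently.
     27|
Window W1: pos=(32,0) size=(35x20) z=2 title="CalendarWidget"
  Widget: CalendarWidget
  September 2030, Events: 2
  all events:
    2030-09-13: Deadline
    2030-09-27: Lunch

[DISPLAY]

      ┏━━━━━━━━━━━━━━━━━━━━━━━━━━━━━━━━━┓       
      ┃ CalendarWidget                  ┃       
━━━━━━┠─────────────────────────────────┨       
      ┃          September 2030         ┃       
──────┃Mo Tu We Th Fr Sa Su             ┃       
nsform┃                   1             ┃       
nalyze┃ 2  3  4  5  6  7  8             ┃       
cesses┃ 9 10 11 12 13* 14 15            ┃       
e vali┃16 17 18 19 20 21 22             ┃       
      ┃23 24 25 26 27* 28 29            ┃       
ptimiz┃30                               ┃       
timize┃                                 ┃       
ages c┃                                 ┃       
itors ┃                                 ┃       
proces┃                                 ┃       
mizes ┃                                 ┃       
━━━━━━┃                                 ┃       
      ┃                                 ┃       
      ┃                                 ┃       
      ┗━━━━━━━━━━━━━━━━━━━━━━━━━━━━━━━━━┛       
                                                


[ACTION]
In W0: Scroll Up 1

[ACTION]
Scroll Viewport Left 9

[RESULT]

               ┏━━━━━━━━━━━━━━━━━━━━━━━━━━━━━━━━
               ┃ CalendarWidget                 
━━━━━━━━━━━━━━━┠────────────────────────────────
ditor          ┃          September 2030        
───────────────┃Mo Tu We Th Fr Sa Su            
odule transform┃                   1            
amework analyze┃ 2  3  4  5  6  7  8            
odule processes┃ 9 10 11 12 13* 14 15           
chitecture vali┃16 17 18 19 20 21 22            
               ┃23 24 25 26 27* 28 29           
amework optimiz┃30                              
peline optimize┃                                
ocess manages c┃                                
ocess monitors ┃                                
handling proces┃                                
stem optimizes ┃                                
━━━━━━━━━━━━━━━┃                                
               ┃                                
               ┃                                
               ┗━━━━━━━━━━━━━━━━━━━━━━━━━━━━━━━━
                                                


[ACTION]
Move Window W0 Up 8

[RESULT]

━━━━━━━━━━━━━━━┏━━━━━━━━━━━━━━━━━━━━━━━━━━━━━━━━
ditor          ┃ CalendarWidget                 
───────────────┠────────────────────────────────
odule transform┃          September 2030        
amework analyze┃Mo Tu We Th Fr Sa Su            
odule processes┃                   1            
chitecture vali┃ 2  3  4  5  6  7  8            
               ┃ 9 10 11 12 13* 14 15           
amework optimiz┃16 17 18 19 20 21 22            
peline optimize┃23 24 25 26 27* 28 29           
ocess manages c┃30                              
ocess monitors ┃                                
handling proces┃                                
stem optimizes ┃                                
━━━━━━━━━━━━━━━┃                                
               ┃                                
               ┃                                
               ┃                                
               ┃                                
               ┗━━━━━━━━━━━━━━━━━━━━━━━━━━━━━━━━
                                                


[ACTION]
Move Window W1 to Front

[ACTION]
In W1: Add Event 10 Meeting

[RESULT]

━━━━━━━━━━━━━━━┏━━━━━━━━━━━━━━━━━━━━━━━━━━━━━━━━
ditor          ┃ CalendarWidget                 
───────────────┠────────────────────────────────
odule transform┃          September 2030        
amework analyze┃Mo Tu We Th Fr Sa Su            
odule processes┃                   1            
chitecture vali┃ 2  3  4  5  6  7  8            
               ┃ 9 10* 11 12 13* 14 15          
amework optimiz┃16 17 18 19 20 21 22            
peline optimize┃23 24 25 26 27* 28 29           
ocess manages c┃30                              
ocess monitors ┃                                
handling proces┃                                
stem optimizes ┃                                
━━━━━━━━━━━━━━━┃                                
               ┃                                
               ┃                                
               ┃                                
               ┃                                
               ┗━━━━━━━━━━━━━━━━━━━━━━━━━━━━━━━━
                                                


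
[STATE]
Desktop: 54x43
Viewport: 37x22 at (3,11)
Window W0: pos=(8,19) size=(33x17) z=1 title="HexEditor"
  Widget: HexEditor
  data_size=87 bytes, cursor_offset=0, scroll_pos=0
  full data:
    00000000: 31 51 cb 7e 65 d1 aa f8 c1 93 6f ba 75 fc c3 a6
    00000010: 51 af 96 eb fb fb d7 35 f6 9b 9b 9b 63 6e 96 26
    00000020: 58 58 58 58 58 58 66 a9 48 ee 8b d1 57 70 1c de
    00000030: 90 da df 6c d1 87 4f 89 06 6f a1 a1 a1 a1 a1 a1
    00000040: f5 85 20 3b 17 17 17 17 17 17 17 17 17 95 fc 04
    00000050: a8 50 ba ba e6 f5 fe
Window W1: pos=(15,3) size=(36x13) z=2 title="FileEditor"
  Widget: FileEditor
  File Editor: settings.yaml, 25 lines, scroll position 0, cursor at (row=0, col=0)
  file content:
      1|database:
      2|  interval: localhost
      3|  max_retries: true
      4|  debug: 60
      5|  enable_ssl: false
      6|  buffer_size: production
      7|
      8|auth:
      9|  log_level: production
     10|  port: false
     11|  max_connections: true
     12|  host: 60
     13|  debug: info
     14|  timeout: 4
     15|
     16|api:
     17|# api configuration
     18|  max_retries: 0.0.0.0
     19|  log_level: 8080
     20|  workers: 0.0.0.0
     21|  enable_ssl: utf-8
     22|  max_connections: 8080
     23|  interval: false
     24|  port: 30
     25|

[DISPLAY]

            ┃  buffer_size: productio
            ┃                        
            ┃auth:                   
            ┃  log_level: production 
            ┗━━━━━━━━━━━━━━━━━━━━━━━━
                                     
                                     
                                     
     ┏━━━━━━━━━━━━━━━━━━━━━━━━━━━━━━━
     ┃ HexEditor                     
     ┠───────────────────────────────
     ┃00000000  31 51 cb 7e 65 d1 aa 
     ┃00000010  51 af 96 eb fb fb d7 
     ┃00000020  58 58 58 58 58 58 66 
     ┃00000030  90 da df 6c d1 87 4f 
     ┃00000040  f5 85 20 3b 17 17 17 
     ┃00000050  a8 50 ba ba e6 f5 fe 
     ┃                               
     ┃                               
     ┃                               
     ┃                               
     ┃                               


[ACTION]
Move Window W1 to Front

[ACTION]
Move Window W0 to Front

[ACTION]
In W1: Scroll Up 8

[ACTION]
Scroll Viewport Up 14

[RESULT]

                                     
                                     
                                     
            ┏━━━━━━━━━━━━━━━━━━━━━━━━
            ┃ FileEditor             
            ┠────────────────────────
            ┃█atabase:               
            ┃  interval: localhost   
            ┃  max_retries: true     
            ┃  debug: 60             
            ┃  enable_ssl: false     
            ┃  buffer_size: productio
            ┃                        
            ┃auth:                   
            ┃  log_level: production 
            ┗━━━━━━━━━━━━━━━━━━━━━━━━
                                     
                                     
                                     
     ┏━━━━━━━━━━━━━━━━━━━━━━━━━━━━━━━
     ┃ HexEditor                     
     ┠───────────────────────────────


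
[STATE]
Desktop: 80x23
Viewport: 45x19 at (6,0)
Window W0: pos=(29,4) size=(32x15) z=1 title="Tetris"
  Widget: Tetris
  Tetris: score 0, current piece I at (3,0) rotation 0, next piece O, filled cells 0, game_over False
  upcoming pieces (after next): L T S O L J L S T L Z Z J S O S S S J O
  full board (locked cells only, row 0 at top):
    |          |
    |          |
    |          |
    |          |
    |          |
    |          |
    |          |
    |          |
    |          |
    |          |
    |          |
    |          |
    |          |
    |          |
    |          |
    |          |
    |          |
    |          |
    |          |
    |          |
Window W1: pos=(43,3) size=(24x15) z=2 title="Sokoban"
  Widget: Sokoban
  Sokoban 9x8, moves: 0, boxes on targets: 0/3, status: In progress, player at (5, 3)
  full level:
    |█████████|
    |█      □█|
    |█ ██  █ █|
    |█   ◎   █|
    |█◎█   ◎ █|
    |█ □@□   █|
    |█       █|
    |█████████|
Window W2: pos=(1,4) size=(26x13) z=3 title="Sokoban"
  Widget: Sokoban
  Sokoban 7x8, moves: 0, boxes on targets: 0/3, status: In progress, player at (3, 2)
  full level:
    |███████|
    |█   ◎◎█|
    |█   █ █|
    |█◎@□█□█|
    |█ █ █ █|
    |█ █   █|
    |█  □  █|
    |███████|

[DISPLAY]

                                             
                                             
                                             
                                     ┏━━━━━━━
━━━━━━━━━━━━━━━━━━━━┓  ┏━━━━━━━━━━━━━┃ Sokoba
oban                ┃  ┃ Tetris      ┠───────
────────────────────┨  ┠─────────────┃███████
███                 ┃  ┃          │Ne┃█      
◎◎█                 ┃  ┃          │▓▓┃█ ██  █
█ █                 ┃  ┃          │▓▓┃█   ◎  
█□█                 ┃  ┃          │  ┃█◎█   ◎
█ █                 ┃  ┃          │  ┃█ □@□  
  █                 ┃  ┃          │  ┃█      
  █                 ┃  ┃          │Sc┃███████
███                 ┃  ┃          │0 ┃Moves: 
s: 0  0/3           ┃  ┃          │  ┃       
━━━━━━━━━━━━━━━━━━━━┛  ┃          │  ┃       
                       ┃          │  ┗━━━━━━━
                       ┗━━━━━━━━━━━━━━━━━━━━━


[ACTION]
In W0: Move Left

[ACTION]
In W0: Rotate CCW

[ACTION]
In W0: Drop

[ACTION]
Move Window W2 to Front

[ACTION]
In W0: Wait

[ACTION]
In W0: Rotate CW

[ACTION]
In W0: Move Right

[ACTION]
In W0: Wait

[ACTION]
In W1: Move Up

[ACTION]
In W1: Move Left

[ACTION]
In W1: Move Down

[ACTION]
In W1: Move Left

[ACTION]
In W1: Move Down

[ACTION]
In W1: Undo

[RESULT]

                                             
                                             
                                             
                                     ┏━━━━━━━
━━━━━━━━━━━━━━━━━━━━┓  ┏━━━━━━━━━━━━━┃ Sokoba
oban                ┃  ┃ Tetris      ┠───────
────────────────────┨  ┠─────────────┃███████
███                 ┃  ┃          │Ne┃█      
◎◎█                 ┃  ┃          │▓▓┃█ ██  █
█ █                 ┃  ┃          │▓▓┃█   ◎  
█□█                 ┃  ┃          │  ┃█◎█   ◎
█ █                 ┃  ┃          │  ┃█□@ □  
  █                 ┃  ┃          │  ┃█      
  █                 ┃  ┃          │Sc┃███████
███                 ┃  ┃          │0 ┃Moves: 
s: 0  0/3           ┃  ┃          │  ┃       
━━━━━━━━━━━━━━━━━━━━┛  ┃          │  ┃       
                       ┃          │  ┗━━━━━━━
                       ┗━━━━━━━━━━━━━━━━━━━━━


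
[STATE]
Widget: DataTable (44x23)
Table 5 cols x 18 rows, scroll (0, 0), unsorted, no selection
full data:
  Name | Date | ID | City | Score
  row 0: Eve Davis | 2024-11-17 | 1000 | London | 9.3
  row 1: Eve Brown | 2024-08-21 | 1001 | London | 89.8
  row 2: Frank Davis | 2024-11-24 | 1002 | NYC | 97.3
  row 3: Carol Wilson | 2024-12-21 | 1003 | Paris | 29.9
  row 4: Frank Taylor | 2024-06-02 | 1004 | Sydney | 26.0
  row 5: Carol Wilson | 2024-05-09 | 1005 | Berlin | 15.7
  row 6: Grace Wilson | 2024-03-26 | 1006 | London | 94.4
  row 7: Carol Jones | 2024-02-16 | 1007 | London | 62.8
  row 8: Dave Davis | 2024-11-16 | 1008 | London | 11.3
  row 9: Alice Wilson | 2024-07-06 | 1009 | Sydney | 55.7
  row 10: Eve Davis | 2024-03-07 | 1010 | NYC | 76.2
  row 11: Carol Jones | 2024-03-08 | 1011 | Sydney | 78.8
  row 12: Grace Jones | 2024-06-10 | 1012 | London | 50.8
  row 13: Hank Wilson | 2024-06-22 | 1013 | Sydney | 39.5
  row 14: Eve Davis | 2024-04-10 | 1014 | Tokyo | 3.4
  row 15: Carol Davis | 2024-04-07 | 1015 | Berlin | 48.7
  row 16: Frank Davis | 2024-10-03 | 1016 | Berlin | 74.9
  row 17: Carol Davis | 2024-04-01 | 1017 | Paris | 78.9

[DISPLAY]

Name        │Date      │ID  │City  │Score   
────────────┼──────────┼────┼──────┼─────   
Eve Davis   │2024-11-17│1000│London│9.3     
Eve Brown   │2024-08-21│1001│London│89.8    
Frank Davis │2024-11-24│1002│NYC   │97.3    
Carol Wilson│2024-12-21│1003│Paris │29.9    
Frank Taylor│2024-06-02│1004│Sydney│26.0    
Carol Wilson│2024-05-09│1005│Berlin│15.7    
Grace Wilson│2024-03-26│1006│London│94.4    
Carol Jones │2024-02-16│1007│London│62.8    
Dave Davis  │2024-11-16│1008│London│11.3    
Alice Wilson│2024-07-06│1009│Sydney│55.7    
Eve Davis   │2024-03-07│1010│NYC   │76.2    
Carol Jones │2024-03-08│1011│Sydney│78.8    
Grace Jones │2024-06-10│1012│London│50.8    
Hank Wilson │2024-06-22│1013│Sydney│39.5    
Eve Davis   │2024-04-10│1014│Tokyo │3.4     
Carol Davis │2024-04-07│1015│Berlin│48.7    
Frank Davis │2024-10-03│1016│Berlin│74.9    
Carol Davis │2024-04-01│1017│Paris │78.9    
                                            
                                            
                                            


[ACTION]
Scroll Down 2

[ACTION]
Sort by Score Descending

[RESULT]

Name        │Date      │ID  │City  │Scor▼   
────────────┼──────────┼────┼──────┼─────   
Frank Davis │2024-11-24│1002│NYC   │97.3    
Grace Wilson│2024-03-26│1006│London│94.4    
Eve Brown   │2024-08-21│1001│London│89.8    
Carol Davis │2024-04-01│1017│Paris │78.9    
Carol Jones │2024-03-08│1011│Sydney│78.8    
Eve Davis   │2024-03-07│1010│NYC   │76.2    
Frank Davis │2024-10-03│1016│Berlin│74.9    
Carol Jones │2024-02-16│1007│London│62.8    
Alice Wilson│2024-07-06│1009│Sydney│55.7    
Grace Jones │2024-06-10│1012│London│50.8    
Carol Davis │2024-04-07│1015│Berlin│48.7    
Hank Wilson │2024-06-22│1013│Sydney│39.5    
Carol Wilson│2024-12-21│1003│Paris │29.9    
Frank Taylor│2024-06-02│1004│Sydney│26.0    
Carol Wilson│2024-05-09│1005│Berlin│15.7    
Dave Davis  │2024-11-16│1008│London│11.3    
Eve Davis   │2024-11-17│1000│London│9.3     
Eve Davis   │2024-04-10│1014│Tokyo │3.4     
                                            
                                            
                                            


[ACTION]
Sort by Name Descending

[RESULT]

Name       ▼│Date      │ID  │City  │Score   
────────────┼──────────┼────┼──────┼─────   
Hank Wilson │2024-06-22│1013│Sydney│39.5    
Grace Wilson│2024-03-26│1006│London│94.4    
Grace Jones │2024-06-10│1012│London│50.8    
Frank Taylor│2024-06-02│1004│Sydney│26.0    
Frank Davis │2024-11-24│1002│NYC   │97.3    
Frank Davis │2024-10-03│1016│Berlin│74.9    
Eve Davis   │2024-03-07│1010│NYC   │76.2    
Eve Davis   │2024-11-17│1000│London│9.3     
Eve Davis   │2024-04-10│1014│Tokyo │3.4     
Eve Brown   │2024-08-21│1001│London│89.8    
Dave Davis  │2024-11-16│1008│London│11.3    
Carol Wilson│2024-12-21│1003│Paris │29.9    
Carol Wilson│2024-05-09│1005│Berlin│15.7    
Carol Jones │2024-03-08│1011│Sydney│78.8    
Carol Jones │2024-02-16│1007│London│62.8    
Carol Davis │2024-04-01│1017│Paris │78.9    
Carol Davis │2024-04-07│1015│Berlin│48.7    
Alice Wilson│2024-07-06│1009│Sydney│55.7    
                                            
                                            
                                            


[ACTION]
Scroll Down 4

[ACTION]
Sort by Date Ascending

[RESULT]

Name        │Date     ▲│ID  │City  │Score   
────────────┼──────────┼────┼──────┼─────   
Carol Jones │2024-02-16│1007│London│62.8    
Eve Davis   │2024-03-07│1010│NYC   │76.2    
Carol Jones │2024-03-08│1011│Sydney│78.8    
Grace Wilson│2024-03-26│1006│London│94.4    
Carol Davis │2024-04-01│1017│Paris │78.9    
Carol Davis │2024-04-07│1015│Berlin│48.7    
Eve Davis   │2024-04-10│1014│Tokyo │3.4     
Carol Wilson│2024-05-09│1005│Berlin│15.7    
Frank Taylor│2024-06-02│1004│Sydney│26.0    
Grace Jones │2024-06-10│1012│London│50.8    
Hank Wilson │2024-06-22│1013│Sydney│39.5    
Alice Wilson│2024-07-06│1009│Sydney│55.7    
Eve Brown   │2024-08-21│1001│London│89.8    
Frank Davis │2024-10-03│1016│Berlin│74.9    
Dave Davis  │2024-11-16│1008│London│11.3    
Eve Davis   │2024-11-17│1000│London│9.3     
Frank Davis │2024-11-24│1002│NYC   │97.3    
Carol Wilson│2024-12-21│1003│Paris │29.9    
                                            
                                            
                                            


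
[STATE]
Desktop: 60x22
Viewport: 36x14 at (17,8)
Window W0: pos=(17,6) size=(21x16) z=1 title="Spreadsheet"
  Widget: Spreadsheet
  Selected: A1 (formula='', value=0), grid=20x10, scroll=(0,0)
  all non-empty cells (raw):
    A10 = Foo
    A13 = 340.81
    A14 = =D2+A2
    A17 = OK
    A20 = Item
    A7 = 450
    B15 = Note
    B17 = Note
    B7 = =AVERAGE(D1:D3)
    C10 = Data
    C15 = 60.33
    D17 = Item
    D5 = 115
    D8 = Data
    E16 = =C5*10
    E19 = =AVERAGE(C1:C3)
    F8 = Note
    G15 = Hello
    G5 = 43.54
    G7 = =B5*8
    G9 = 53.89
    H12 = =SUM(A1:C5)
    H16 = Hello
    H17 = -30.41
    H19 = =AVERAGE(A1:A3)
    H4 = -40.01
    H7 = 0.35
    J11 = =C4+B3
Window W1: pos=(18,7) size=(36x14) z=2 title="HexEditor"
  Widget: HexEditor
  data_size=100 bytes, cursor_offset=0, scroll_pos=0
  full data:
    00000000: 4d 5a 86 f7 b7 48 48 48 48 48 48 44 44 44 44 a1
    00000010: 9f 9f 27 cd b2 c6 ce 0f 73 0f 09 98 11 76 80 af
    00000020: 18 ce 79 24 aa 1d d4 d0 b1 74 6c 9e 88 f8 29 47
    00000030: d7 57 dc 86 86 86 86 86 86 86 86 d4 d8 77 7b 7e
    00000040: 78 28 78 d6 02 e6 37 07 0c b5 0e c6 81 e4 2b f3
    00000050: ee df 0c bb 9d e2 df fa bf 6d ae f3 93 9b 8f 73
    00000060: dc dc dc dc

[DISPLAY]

┠┃ HexEditor                        
┃┠──────────────────────────────────
┃┃00000000  4D 5a 86 f7 b7 48 48 48 
┃┃00000010  9f 9f 27 cd b2 c6 ce 0f 
┃┃00000020  18 ce 79 24 aa 1d d4 d0 
┃┃00000030  d7 57 dc 86 86 86 86 86 
┃┃00000040  78 28 78 d6 02 e6 37 07 
┃┃00000050  ee df 0c bb 9d e2 df fa 
┃┃00000060  dc dc dc dc             
┃┃                                  
┃┃                                  
┃┃                                  
┃┗━━━━━━━━━━━━━━━━━━━━━━━━━━━━━━━━━━
┗━━━━━━━━━━━━━━━━━━━┛               


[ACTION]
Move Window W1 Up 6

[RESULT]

┠┃00000040  78 28 78 d6 02 e6 37 07 
┃┃00000050  ee df 0c bb 9d e2 df fa 
┃┃00000060  dc dc dc dc             
┃┃                                  
┃┃                                  
┃┃                                  
┃┗━━━━━━━━━━━━━━━━━━━━━━━━━━━━━━━━━━
┃  4        0       ┃               
┃  5        0       ┃               
┃  6        0       ┃               
┃  7      450       ┃               
┃  8        0       ┃               
┃  9        0       ┃               
┗━━━━━━━━━━━━━━━━━━━┛               


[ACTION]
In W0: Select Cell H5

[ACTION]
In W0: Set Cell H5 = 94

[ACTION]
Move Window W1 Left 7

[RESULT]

040  78 28 78 d6 02 e6 37 07 ┃      
050  ee df 0c bb 9d e2 df fa ┃      
060  dc dc dc dc             ┃      
                             ┃      
                             ┃      
                             ┃      
━━━━━━━━━━━━━━━━━━━━━━━━━━━━━┛      
┃  4        0       ┃               
┃  5        0       ┃               
┃  6        0       ┃               
┃  7      450       ┃               
┃  8        0       ┃               
┃  9        0       ┃               
┗━━━━━━━━━━━━━━━━━━━┛               


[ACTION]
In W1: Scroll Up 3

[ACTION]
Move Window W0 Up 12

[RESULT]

040  78 28 78 d6 02 e6 37 07 ┃      
050  ee df 0c bb 9d e2 df fa ┃      
060  dc dc dc dc             ┃      
                             ┃      
                             ┃      
                             ┃      
━━━━━━━━━━━━━━━━━━━━━━━━━━━━━┛      
┗━━━━━━━━━━━━━━━━━━━┛               
                                    
                                    
                                    
                                    
                                    
                                    


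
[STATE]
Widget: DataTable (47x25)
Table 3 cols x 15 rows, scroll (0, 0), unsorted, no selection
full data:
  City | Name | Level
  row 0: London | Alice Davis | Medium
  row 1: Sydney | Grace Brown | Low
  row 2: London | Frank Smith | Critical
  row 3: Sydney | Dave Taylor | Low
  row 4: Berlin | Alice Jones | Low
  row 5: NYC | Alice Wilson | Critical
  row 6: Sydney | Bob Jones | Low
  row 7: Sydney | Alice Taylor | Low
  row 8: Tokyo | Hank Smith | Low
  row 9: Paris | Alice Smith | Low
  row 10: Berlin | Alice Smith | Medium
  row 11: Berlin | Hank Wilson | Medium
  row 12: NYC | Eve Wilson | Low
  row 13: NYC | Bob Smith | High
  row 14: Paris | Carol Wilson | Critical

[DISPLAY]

City  │Name        │Level                      
──────┼────────────┼────────                   
London│Alice Davis │Medium                     
Sydney│Grace Brown │Low                        
London│Frank Smith │Critical                   
Sydney│Dave Taylor │Low                        
Berlin│Alice Jones │Low                        
NYC   │Alice Wilson│Critical                   
Sydney│Bob Jones   │Low                        
Sydney│Alice Taylor│Low                        
Tokyo │Hank Smith  │Low                        
Paris │Alice Smith │Low                        
Berlin│Alice Smith │Medium                     
Berlin│Hank Wilson │Medium                     
NYC   │Eve Wilson  │Low                        
NYC   │Bob Smith   │High                       
Paris │Carol Wilson│Critical                   
                                               
                                               
                                               
                                               
                                               
                                               
                                               
                                               


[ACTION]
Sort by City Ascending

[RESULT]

City ▲│Name        │Level                      
──────┼────────────┼────────                   
Berlin│Alice Jones │Low                        
Berlin│Alice Smith │Medium                     
Berlin│Hank Wilson │Medium                     
London│Alice Davis │Medium                     
London│Frank Smith │Critical                   
NYC   │Alice Wilson│Critical                   
NYC   │Eve Wilson  │Low                        
NYC   │Bob Smith   │High                       
Paris │Alice Smith │Low                        
Paris │Carol Wilson│Critical                   
Sydney│Grace Brown │Low                        
Sydney│Dave Taylor │Low                        
Sydney│Bob Jones   │Low                        
Sydney│Alice Taylor│Low                        
Tokyo │Hank Smith  │Low                        
                                               
                                               
                                               
                                               
                                               
                                               
                                               
                                               


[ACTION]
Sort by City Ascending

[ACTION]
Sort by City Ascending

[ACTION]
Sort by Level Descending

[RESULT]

City  │Name        │Level  ▼                   
──────┼────────────┼────────                   
Berlin│Alice Smith │Medium                     
Berlin│Hank Wilson │Medium                     
London│Alice Davis │Medium                     
Berlin│Alice Jones │Low                        
NYC   │Eve Wilson  │Low                        
Paris │Alice Smith │Low                        
Sydney│Grace Brown │Low                        
Sydney│Dave Taylor │Low                        
Sydney│Bob Jones   │Low                        
Sydney│Alice Taylor│Low                        
Tokyo │Hank Smith  │Low                        
NYC   │Bob Smith   │High                       
London│Frank Smith │Critical                   
NYC   │Alice Wilson│Critical                   
Paris │Carol Wilson│Critical                   
                                               
                                               
                                               
                                               
                                               
                                               
                                               
                                               


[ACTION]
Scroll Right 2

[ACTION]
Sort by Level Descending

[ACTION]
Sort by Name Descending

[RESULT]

City  │Name       ▼│Level                      
──────┼────────────┼────────                   
Berlin│Hank Wilson │Medium                     
Tokyo │Hank Smith  │Low                        
Sydney│Grace Brown │Low                        
London│Frank Smith │Critical                   
NYC   │Eve Wilson  │Low                        
Sydney│Dave Taylor │Low                        
Paris │Carol Wilson│Critical                   
NYC   │Bob Smith   │High                       
Sydney│Bob Jones   │Low                        
NYC   │Alice Wilson│Critical                   
Sydney│Alice Taylor│Low                        
Berlin│Alice Smith │Medium                     
Paris │Alice Smith │Low                        
Berlin│Alice Jones │Low                        
London│Alice Davis │Medium                     
                                               
                                               
                                               
                                               
                                               
                                               
                                               
                                               


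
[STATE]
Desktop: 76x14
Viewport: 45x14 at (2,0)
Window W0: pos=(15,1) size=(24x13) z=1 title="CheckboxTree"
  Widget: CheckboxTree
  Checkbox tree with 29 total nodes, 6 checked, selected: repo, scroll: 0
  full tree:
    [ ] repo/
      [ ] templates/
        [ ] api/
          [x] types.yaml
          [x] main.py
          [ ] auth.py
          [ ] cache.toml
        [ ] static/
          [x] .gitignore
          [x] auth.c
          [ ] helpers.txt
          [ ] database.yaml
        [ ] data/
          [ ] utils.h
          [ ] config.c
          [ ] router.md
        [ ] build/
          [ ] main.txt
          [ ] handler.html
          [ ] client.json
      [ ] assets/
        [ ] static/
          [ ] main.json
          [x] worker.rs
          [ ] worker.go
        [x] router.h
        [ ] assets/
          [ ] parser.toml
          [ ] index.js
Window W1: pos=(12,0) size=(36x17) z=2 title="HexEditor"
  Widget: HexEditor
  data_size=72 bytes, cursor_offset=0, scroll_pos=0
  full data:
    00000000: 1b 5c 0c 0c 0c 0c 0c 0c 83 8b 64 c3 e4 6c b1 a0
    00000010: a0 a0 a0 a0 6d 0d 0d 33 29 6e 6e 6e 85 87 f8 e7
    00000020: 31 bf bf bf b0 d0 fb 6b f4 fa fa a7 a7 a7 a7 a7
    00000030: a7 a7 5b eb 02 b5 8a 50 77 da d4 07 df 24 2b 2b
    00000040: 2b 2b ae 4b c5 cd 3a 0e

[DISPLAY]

          ┏━━━━━━━━━━━━━━━━━━━━━━━━━━━━━━━━━━
          ┃ HexEditor                        
          ┠──────────────────────────────────
          ┃00000000  1B 5c 0c 0c 0c 0c 0c 0c 
          ┃00000010  a0 a0 a0 a0 6d 0d 0d 33 
          ┃00000020  31 bf bf bf b0 d0 fb 6b 
          ┃00000030  a7 a7 5b eb 02 b5 8a 50 
          ┃00000040  2b 2b ae 4b c5 cd 3a 0e 
          ┃                                  
          ┃                                  
          ┃                                  
          ┃                                  
          ┃                                  
          ┃                                  


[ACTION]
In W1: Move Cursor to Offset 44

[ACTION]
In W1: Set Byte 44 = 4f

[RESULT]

          ┏━━━━━━━━━━━━━━━━━━━━━━━━━━━━━━━━━━
          ┃ HexEditor                        
          ┠──────────────────────────────────
          ┃00000000  1b 5c 0c 0c 0c 0c 0c 0c 
          ┃00000010  a0 a0 a0 a0 6d 0d 0d 33 
          ┃00000020  31 bf bf bf b0 d0 fb 6b 
          ┃00000030  a7 a7 5b eb 02 b5 8a 50 
          ┃00000040  2b 2b ae 4b c5 cd 3a 0e 
          ┃                                  
          ┃                                  
          ┃                                  
          ┃                                  
          ┃                                  
          ┃                                  


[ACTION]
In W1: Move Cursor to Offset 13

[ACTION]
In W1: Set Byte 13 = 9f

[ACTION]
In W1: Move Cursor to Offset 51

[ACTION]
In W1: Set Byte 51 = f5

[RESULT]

          ┏━━━━━━━━━━━━━━━━━━━━━━━━━━━━━━━━━━
          ┃ HexEditor                        
          ┠──────────────────────────────────
          ┃00000000  1b 5c 0c 0c 0c 0c 0c 0c 
          ┃00000010  a0 a0 a0 a0 6d 0d 0d 33 
          ┃00000020  31 bf bf bf b0 d0 fb 6b 
          ┃00000030  a7 a7 5b F5 02 b5 8a 50 
          ┃00000040  2b 2b ae 4b c5 cd 3a 0e 
          ┃                                  
          ┃                                  
          ┃                                  
          ┃                                  
          ┃                                  
          ┃                                  
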